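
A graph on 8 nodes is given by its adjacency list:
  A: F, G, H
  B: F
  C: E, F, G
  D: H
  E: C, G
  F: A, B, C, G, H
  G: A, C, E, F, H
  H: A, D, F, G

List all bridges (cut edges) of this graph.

B-F, D-H

The edges on the cycle F-A-H-F are not bridges since each lies on that cycle.
But removing D-H disconnects D from H; removing B-F disconnects B from F — these are bridges.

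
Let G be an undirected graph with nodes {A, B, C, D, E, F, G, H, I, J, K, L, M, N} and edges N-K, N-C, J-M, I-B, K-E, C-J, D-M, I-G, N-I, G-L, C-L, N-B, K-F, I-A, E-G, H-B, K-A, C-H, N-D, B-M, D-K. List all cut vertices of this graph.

K

Removing K increases the component count from 1 to 2, so K is a cut vertex.
By contrast removing H leaves 1 component; it is not a cut vertex. No other vertex is a cut vertex either.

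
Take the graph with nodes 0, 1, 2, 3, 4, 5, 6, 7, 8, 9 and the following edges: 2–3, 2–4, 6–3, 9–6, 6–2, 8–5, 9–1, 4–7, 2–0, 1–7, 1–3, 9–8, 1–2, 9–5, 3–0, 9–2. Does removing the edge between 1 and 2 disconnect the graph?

After removing 1–2, the path 1-9-2 still connects them, so the edge is not a bridge.

No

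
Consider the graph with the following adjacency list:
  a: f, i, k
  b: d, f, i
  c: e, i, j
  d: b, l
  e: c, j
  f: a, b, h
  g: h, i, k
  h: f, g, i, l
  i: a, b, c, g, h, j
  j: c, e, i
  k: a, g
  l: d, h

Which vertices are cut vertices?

Removing i increases the component count from 1 to 2, so i is a cut vertex.
By contrast removing a leaves 1 component; it is not a cut vertex. No other vertex is a cut vertex either.

i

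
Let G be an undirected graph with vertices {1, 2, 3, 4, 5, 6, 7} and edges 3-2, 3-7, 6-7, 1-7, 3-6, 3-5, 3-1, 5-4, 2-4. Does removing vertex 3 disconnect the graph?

Deleting 3 raises the number of components from 1 to 2, so 3 is a cut vertex.

Yes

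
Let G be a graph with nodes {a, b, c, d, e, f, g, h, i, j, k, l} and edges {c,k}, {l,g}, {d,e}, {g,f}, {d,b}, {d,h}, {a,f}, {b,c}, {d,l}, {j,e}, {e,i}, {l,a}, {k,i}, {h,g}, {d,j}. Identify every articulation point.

d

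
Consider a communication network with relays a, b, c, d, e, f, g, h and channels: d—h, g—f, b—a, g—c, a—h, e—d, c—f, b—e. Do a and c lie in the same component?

No

The component containing a is {a, b, d, e, h}, and c is not in it.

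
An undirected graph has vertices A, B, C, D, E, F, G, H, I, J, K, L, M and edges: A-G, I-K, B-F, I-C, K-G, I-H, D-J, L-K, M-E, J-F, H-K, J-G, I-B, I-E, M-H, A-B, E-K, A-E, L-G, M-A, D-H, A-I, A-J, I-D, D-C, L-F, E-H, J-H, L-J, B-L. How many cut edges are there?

The edges on the cycle I-D-C-I are not bridges since each lies on that cycle.
Every edge lies on some cycle, so there are no bridges.

0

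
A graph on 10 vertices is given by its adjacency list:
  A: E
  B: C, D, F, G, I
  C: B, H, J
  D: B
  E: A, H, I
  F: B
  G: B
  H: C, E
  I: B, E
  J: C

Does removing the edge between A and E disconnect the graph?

Yes

Removing A-E leaves no path between A and E: the component count goes from 1 to 2. So it is a bridge.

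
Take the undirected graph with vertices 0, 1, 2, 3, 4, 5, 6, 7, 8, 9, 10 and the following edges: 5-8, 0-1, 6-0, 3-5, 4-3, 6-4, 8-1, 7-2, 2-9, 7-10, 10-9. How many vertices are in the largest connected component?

Starting from 2 we can reach 2, 7, 9, 10. That is one component of size 4.
Starting from 0 we can reach 0, 1, 3, 4, 5, 6, 8. That is one component of size 7.
The largest has 7 vertices.

7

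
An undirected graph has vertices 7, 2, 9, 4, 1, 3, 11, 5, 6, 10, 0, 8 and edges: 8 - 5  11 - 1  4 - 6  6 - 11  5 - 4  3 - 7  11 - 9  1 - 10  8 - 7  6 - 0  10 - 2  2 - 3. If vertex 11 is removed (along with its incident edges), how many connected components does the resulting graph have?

2

With 11 gone, the remaining components are: {9}; {0, 1, 2, 3, 4, 5, 6, 7, 8, 10}.
That is 2 components.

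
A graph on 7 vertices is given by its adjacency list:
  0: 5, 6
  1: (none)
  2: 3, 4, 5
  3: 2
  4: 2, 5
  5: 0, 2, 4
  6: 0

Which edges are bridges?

0-5, 0-6, 2-3

The edges on the cycle 5-2-4-5 are not bridges since each lies on that cycle.
But removing 0-6 disconnects 0 from 6; removing 2-3 disconnects 2 from 3; removing 5-0 disconnects 5 from 0 — these are bridges.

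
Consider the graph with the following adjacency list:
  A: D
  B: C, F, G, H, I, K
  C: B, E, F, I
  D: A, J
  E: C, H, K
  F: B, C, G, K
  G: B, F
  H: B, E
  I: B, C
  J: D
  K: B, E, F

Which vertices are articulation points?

Removing D increases the component count from 2 to 3, so D is a cut vertex.
By contrast removing H leaves 2 components; it is not a cut vertex. No other vertex is a cut vertex either.

D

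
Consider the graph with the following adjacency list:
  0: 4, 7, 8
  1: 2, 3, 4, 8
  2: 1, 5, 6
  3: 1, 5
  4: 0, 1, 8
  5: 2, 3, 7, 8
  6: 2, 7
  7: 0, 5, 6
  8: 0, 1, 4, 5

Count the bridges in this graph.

0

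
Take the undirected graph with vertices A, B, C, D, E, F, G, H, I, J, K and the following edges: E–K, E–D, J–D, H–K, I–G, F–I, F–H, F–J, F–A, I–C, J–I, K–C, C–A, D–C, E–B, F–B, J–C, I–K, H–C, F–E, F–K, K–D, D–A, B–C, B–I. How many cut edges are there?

1

The edges on the cycle F-H-K-E-F are not bridges since each lies on that cycle.
But removing I–G disconnects I from G — this is a bridge.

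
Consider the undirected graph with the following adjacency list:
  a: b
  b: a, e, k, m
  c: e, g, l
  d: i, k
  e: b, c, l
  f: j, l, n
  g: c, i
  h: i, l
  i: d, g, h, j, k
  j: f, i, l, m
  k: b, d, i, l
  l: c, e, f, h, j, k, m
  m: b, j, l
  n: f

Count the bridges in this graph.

2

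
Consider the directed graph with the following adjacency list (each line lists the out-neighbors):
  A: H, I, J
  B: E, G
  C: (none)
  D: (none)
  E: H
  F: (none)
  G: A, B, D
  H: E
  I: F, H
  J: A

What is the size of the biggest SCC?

{A, J} are all mutually reachable — one SCC of size 2.
{B, G} are all mutually reachable — one SCC of size 2.
{E, H} are all mutually reachable — one SCC of size 2.
{F} is an SCC by itself.
{I} is an SCC by itself.
(and 2 more singleton SCCs)
The largest has 2 vertices.

2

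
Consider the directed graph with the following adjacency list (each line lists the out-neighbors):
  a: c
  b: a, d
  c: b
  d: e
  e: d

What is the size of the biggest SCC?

{a, b, c} are all mutually reachable — one SCC of size 3.
{d, e} are all mutually reachable — one SCC of size 2.
The largest has 3 vertices.

3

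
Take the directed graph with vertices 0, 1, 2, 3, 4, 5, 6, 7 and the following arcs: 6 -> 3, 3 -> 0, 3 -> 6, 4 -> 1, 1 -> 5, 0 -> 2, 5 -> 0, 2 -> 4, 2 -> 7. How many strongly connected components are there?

3

{0, 1, 2, 4, 5} are all mutually reachable — one SCC of size 5.
{3, 6} are all mutually reachable — one SCC of size 2.
{7} is an SCC by itself.
That gives 3 strongly connected components.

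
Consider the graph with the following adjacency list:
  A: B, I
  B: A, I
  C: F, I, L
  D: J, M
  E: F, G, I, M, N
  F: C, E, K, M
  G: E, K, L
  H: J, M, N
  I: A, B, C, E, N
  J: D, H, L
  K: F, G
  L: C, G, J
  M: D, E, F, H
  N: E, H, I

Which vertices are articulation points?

I

Removing I increases the component count from 1 to 2, so I is a cut vertex.
By contrast removing J leaves 1 component; it is not a cut vertex. No other vertex is a cut vertex either.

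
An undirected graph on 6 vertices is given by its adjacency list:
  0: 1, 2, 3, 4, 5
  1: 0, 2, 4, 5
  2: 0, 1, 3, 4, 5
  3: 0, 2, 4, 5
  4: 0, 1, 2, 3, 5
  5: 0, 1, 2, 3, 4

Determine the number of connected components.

1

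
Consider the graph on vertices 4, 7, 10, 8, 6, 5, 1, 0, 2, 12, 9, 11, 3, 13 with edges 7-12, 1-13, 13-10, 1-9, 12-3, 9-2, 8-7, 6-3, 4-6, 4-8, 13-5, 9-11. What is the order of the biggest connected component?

0 is isolated — a component by itself.
Starting from 3 we can reach 3, 4, 6, 7, 8, 12. That is one component of size 6.
Starting from 1 we can reach 1, 2, 5, 9, 10, 11, 13. That is one component of size 7.
The largest has 7 vertices.

7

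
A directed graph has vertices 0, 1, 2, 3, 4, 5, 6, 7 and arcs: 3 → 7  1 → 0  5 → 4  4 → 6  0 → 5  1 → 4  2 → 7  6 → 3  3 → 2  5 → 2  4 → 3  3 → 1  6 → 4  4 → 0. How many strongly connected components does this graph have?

{0, 1, 3, 4, 5, 6} are all mutually reachable — one SCC of size 6.
{7} is an SCC by itself.
{2} is an SCC by itself.
That gives 3 strongly connected components.

3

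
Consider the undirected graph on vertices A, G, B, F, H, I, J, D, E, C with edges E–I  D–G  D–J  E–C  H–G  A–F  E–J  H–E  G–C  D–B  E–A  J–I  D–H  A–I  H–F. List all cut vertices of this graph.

Removing D increases the component count from 1 to 2, so D is a cut vertex.
By contrast removing E leaves 1 component; it is not a cut vertex. No other vertex is a cut vertex either.

D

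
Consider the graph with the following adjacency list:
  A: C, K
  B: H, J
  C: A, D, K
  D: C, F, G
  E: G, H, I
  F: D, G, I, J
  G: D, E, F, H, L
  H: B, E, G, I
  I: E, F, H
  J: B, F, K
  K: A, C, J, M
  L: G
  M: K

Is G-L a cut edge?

Removing G-L leaves no path between G and L: the component count goes from 1 to 2. So it is a bridge.

Yes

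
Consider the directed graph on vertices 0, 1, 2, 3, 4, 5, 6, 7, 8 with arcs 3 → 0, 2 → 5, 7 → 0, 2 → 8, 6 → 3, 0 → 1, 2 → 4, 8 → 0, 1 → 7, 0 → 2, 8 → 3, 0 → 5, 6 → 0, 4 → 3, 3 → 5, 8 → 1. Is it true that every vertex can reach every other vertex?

There is no directed path from 4 to 6, so the graph is not strongly connected.

No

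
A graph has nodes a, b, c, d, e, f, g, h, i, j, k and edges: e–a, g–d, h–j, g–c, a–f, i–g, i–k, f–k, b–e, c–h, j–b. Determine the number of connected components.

1

Starting from a we can reach a, b, c, d, e, f, g, h, i, j, k. That is one component of size 11.
Total: 1 component.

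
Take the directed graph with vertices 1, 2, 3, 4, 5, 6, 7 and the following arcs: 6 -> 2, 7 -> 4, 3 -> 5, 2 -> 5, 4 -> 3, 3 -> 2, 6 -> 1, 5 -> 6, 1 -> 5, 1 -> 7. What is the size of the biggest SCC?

7

{1, 2, 3, 4, 5, 6, 7} are all mutually reachable — one SCC of size 7.
The largest has 7 vertices.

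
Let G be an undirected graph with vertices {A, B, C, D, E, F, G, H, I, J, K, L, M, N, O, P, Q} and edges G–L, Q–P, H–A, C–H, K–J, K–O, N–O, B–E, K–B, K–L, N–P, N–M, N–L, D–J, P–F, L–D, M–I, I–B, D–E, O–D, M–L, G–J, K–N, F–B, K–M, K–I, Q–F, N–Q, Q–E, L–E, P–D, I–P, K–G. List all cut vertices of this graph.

Removing H increases the component count from 2 to 3, so H is a cut vertex.
By contrast removing A leaves 2 components; it is not a cut vertex. No other vertex is a cut vertex either.

H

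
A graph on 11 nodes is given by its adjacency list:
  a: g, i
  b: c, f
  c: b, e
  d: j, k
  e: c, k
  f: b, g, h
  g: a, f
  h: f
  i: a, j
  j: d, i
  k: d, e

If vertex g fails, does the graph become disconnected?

Deleting g leaves 1 component (was 1) (its neighbors a, f remain connected to each other), so g is not a cut vertex.

No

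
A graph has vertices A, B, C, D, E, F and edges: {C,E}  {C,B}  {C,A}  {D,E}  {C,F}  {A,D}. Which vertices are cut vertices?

Removing C increases the component count from 1 to 3, so C is a cut vertex.
By contrast removing B leaves 1 component; it is not a cut vertex. No other vertex is a cut vertex either.

C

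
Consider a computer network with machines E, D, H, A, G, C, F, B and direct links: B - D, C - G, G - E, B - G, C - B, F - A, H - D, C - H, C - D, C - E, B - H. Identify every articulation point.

none

Removing H, for instance, still leaves 2 components. No single vertex removal increases the component count — the graph has no articulation points.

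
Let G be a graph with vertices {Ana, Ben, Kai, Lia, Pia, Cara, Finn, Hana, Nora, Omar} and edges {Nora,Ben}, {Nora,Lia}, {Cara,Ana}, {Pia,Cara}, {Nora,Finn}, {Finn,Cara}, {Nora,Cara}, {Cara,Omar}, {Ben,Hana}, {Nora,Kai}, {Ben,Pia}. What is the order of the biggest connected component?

10

Starting from Ana we can reach Ana, Ben, Kai, Lia, Pia, Cara, Finn, Hana, Nora, Omar. That is one component of size 10.
The largest has 10 vertices.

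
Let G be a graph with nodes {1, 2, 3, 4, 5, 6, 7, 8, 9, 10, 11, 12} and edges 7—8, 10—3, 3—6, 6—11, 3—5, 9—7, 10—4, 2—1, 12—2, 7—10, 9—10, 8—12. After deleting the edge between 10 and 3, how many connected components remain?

Before removal there is 1 component.
10—3 is a bridge — removing it separates 10's side from 3's side.
After removal: 2 components.

2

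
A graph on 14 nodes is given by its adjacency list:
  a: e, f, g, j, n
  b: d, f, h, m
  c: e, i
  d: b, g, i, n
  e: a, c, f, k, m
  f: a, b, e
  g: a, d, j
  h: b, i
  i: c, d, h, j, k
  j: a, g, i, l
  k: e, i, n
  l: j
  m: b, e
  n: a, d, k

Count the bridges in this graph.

1

The edges on the cycle e-a-j-i-c-e are not bridges since each lies on that cycle.
But removing l-j disconnects l from j — this is a bridge.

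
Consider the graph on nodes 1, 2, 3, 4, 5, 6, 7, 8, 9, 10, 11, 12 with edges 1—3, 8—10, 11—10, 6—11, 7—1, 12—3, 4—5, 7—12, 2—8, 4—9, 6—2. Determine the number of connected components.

3

Starting from 4 we can reach 4, 5, 9. That is one component of size 3.
Starting from 1 we can reach 1, 3, 7, 12. That is one component of size 4.
Starting from 2 we can reach 2, 6, 8, 10, 11. That is one component of size 5.
Total: 3 components.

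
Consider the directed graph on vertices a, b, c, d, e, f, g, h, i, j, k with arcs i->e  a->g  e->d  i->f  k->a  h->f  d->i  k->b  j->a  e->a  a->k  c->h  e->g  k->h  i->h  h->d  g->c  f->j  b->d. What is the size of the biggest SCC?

11

{a, b, c, d, e, f, g, h, i, j, k} are all mutually reachable — one SCC of size 11.
The largest has 11 vertices.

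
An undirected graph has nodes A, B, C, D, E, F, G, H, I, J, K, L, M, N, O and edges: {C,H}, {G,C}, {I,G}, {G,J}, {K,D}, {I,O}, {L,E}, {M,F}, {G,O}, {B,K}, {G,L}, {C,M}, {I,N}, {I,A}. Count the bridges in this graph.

The edges on the cycle I-G-O-I are not bridges since each lies on that cycle.
But removing G - L disconnects G from L; removing C - M disconnects C from M; removing F - M disconnects F from M; removing K - D disconnects K from D — these are bridges.
In total 11 edges are bridges.

11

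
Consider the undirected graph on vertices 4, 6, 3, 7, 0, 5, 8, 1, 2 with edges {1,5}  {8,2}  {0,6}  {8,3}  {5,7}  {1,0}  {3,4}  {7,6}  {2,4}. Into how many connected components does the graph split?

2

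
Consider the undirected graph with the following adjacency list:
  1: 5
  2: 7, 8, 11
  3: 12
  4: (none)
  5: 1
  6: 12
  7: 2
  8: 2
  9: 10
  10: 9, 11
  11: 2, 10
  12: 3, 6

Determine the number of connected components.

4

4 is isolated — a component by itself.
Starting from 1 we can reach 1, 5. That is one component of size 2.
Starting from 3 we can reach 3, 6, 12. That is one component of size 3.
Starting from 2 we can reach 2, 7, 8, 9, 10, 11. That is one component of size 6.
Total: 4 components.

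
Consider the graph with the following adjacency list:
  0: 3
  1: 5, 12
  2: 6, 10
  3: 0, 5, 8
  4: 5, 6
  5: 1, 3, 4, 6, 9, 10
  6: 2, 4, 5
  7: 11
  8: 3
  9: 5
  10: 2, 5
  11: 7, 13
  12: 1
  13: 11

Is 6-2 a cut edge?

No

After removing 6-2, the path 6-5-10-2 still connects them, so the edge is not a bridge.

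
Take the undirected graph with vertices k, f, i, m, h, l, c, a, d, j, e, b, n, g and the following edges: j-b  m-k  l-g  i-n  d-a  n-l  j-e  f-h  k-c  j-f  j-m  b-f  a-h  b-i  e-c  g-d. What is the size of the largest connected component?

Starting from a we can reach a, b, c, d, e, f, g, h, i, j, k, l, m, n. That is one component of size 14.
The largest has 14 vertices.

14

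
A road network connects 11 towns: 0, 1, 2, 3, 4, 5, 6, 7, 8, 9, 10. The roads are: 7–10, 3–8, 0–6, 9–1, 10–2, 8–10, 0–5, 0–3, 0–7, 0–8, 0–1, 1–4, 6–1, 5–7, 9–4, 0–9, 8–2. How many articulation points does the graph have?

Removing 0 increases the component count from 1 to 2, so 0 is a cut vertex.
By contrast removing 2 leaves 1 component; it is not a cut vertex. No other vertex is a cut vertex either.

1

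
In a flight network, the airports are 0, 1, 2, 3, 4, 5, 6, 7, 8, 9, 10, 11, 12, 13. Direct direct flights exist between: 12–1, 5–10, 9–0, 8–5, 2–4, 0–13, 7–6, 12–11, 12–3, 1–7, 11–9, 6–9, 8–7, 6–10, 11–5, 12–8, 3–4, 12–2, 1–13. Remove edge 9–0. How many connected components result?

1

9 and 0 are still connected via 9-11-12-1-13-0, so the component count stays at 1.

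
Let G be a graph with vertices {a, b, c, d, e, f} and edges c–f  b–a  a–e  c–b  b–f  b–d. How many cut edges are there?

3

The edges on the cycle c-b-f-c are not bridges since each lies on that cycle.
But removing b–d disconnects b from d; removing b–a disconnects b from a; removing a–e disconnects a from e — these are bridges.
That makes 3 bridges.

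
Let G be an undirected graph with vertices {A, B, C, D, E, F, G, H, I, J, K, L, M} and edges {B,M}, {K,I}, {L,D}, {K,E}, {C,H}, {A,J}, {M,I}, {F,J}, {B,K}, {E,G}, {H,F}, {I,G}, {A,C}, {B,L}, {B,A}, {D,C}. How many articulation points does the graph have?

Removing B increases the component count from 1 to 2, so B is a cut vertex.
By contrast removing H leaves 1 component; it is not a cut vertex. No other vertex is a cut vertex either.

1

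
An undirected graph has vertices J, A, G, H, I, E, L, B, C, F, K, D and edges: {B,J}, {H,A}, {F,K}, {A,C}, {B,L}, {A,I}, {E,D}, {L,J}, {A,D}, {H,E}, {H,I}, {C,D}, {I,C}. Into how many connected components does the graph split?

4

G is isolated — a component by itself.
Starting from F we can reach F, K. That is one component of size 2.
Starting from B we can reach B, J, L. That is one component of size 3.
Starting from A we can reach A, C, D, E, H, I. That is one component of size 6.
Total: 4 components.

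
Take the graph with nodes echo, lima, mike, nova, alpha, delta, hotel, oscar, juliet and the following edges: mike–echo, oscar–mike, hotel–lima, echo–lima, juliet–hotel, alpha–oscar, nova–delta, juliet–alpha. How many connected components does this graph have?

Starting from nova we can reach nova, delta. That is one component of size 2.
Starting from echo we can reach echo, lima, mike, alpha, hotel, oscar, juliet. That is one component of size 7.
Total: 2 components.

2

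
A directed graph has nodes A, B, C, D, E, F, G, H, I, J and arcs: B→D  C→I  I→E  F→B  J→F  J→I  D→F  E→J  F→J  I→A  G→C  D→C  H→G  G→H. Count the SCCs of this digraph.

3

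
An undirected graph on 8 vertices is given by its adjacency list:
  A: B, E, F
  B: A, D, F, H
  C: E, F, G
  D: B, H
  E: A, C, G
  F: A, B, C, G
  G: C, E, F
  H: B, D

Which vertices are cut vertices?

B

Removing B increases the component count from 1 to 2, so B is a cut vertex.
By contrast removing G leaves 1 component; it is not a cut vertex. No other vertex is a cut vertex either.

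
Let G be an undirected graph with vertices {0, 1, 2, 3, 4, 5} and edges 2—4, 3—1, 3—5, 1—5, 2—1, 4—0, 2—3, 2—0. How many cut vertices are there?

Removing 2 increases the component count from 1 to 2, so 2 is a cut vertex.
By contrast removing 4 leaves 1 component; it is not a cut vertex. No other vertex is a cut vertex either.

1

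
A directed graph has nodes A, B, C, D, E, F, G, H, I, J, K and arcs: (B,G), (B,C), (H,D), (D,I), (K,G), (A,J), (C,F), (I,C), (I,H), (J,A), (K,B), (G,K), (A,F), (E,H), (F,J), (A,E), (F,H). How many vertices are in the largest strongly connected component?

{A, C, D, E, F, H, I, J} are all mutually reachable — one SCC of size 8.
{B, G, K} are all mutually reachable — one SCC of size 3.
The largest has 8 vertices.

8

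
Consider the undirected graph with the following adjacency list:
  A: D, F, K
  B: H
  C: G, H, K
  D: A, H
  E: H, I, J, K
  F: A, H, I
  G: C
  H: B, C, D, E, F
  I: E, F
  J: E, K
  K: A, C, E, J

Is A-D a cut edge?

No

After removing A-D, the path A-F-H-D still connects them, so the edge is not a bridge.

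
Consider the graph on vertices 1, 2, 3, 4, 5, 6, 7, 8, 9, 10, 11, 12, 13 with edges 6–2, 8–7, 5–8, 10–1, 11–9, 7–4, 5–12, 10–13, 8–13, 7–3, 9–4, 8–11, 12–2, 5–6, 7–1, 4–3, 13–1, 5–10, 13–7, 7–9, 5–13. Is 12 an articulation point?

No

Deleting 12 leaves 1 component (was 1) (its neighbors 2, 5 remain connected to each other), so 12 is not a cut vertex.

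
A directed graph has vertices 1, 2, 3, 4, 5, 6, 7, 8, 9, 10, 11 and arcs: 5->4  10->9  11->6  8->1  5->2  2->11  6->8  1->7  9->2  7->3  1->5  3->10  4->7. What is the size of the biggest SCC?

11

{1, 2, 3, 4, 5, 6, 7, 8, 9, 10, 11} are all mutually reachable — one SCC of size 11.
The largest has 11 vertices.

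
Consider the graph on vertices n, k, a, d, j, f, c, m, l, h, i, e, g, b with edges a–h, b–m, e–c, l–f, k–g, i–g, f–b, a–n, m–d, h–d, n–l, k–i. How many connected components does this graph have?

4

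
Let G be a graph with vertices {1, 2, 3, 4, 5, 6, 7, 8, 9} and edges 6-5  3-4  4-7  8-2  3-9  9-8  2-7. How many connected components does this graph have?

1 is isolated — a component by itself.
Starting from 5 we can reach 5, 6. That is one component of size 2.
Starting from 2 we can reach 2, 3, 4, 7, 8, 9. That is one component of size 6.
Total: 3 components.

3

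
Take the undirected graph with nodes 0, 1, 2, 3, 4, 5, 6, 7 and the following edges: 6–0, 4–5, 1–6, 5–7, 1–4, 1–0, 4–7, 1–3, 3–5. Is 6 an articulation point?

No

Deleting 6 leaves 2 components (was 2), so 6 is not a cut vertex.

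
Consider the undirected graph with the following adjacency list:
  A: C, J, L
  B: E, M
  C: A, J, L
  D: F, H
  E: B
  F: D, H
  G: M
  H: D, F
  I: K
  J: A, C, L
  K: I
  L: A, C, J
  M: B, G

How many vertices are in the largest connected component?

4

Starting from I we can reach I, K. That is one component of size 2.
Starting from D we can reach D, F, H. That is one component of size 3.
Starting from A we can reach A, C, J, L. That is one component of size 4.
Starting from B we can reach B, E, G, M. That is one component of size 4.
The largest has 4 vertices.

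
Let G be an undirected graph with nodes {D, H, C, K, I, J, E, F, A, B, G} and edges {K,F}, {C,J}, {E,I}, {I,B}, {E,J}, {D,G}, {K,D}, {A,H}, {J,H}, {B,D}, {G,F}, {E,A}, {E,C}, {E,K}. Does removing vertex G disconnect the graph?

Deleting G leaves 1 component (was 1) (its neighbors D, F remain connected to each other), so G is not a cut vertex.

No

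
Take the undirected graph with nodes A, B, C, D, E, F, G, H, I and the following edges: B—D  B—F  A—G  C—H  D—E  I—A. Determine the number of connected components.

Starting from C we can reach C, H. That is one component of size 2.
Starting from A we can reach A, G, I. That is one component of size 3.
Starting from B we can reach B, D, E, F. That is one component of size 4.
Total: 3 components.

3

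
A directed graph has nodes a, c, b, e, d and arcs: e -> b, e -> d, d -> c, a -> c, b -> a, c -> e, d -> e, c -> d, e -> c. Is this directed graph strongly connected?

Yes

From a we can reach every vertex (a, b, c, d, e), and every vertex can reach a (a, b, c, d, e). So the whole graph is one strongly connected component.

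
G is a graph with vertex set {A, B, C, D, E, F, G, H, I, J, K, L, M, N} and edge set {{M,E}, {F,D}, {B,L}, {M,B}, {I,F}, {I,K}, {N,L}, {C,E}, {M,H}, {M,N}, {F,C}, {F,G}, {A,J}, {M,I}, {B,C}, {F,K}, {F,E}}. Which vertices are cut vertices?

F, M

Removing F increases the component count from 2 to 4, so F is a cut vertex.
Removing M increases the component count from 2 to 3, so M is a cut vertex.
By contrast removing K leaves 2 components; it is not a cut vertex. No other vertex is a cut vertex either.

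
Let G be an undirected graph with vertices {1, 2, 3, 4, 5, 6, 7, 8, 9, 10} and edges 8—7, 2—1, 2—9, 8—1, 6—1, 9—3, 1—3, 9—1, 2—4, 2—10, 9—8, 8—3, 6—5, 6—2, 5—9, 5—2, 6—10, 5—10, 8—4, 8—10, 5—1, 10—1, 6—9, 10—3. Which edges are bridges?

7-8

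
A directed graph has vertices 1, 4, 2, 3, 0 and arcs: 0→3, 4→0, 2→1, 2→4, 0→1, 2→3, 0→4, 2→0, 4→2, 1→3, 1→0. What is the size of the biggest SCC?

4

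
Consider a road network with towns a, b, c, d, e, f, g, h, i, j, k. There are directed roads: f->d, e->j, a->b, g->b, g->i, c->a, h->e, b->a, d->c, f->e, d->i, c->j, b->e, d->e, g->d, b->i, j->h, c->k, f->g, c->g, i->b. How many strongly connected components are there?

5

{e, h, j} are all mutually reachable — one SCC of size 3.
{a, b, i} are all mutually reachable — one SCC of size 3.
{c, d, g} are all mutually reachable — one SCC of size 3.
{f} is an SCC by itself.
{k} is an SCC by itself.
That gives 5 strongly connected components.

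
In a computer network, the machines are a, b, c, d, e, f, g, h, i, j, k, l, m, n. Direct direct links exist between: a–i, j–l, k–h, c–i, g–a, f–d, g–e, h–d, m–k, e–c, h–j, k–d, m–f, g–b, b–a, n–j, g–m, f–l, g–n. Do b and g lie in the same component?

Yes

From b we can reach a, b, c, d, e, f, g, h, i, j, k, l, m, n, which includes g.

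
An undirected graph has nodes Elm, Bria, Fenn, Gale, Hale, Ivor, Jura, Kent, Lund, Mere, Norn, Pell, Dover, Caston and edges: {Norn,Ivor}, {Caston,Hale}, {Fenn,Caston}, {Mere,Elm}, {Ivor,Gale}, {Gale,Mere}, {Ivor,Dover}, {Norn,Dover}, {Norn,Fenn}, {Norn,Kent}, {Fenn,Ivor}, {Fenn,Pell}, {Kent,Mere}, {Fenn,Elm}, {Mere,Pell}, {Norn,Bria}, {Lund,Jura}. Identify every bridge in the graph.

Bria-Norn, Caston-Fenn, Caston-Hale, Jura-Lund

The edges on the cycle Norn-Fenn-Elm-Mere-Kent-Norn are not bridges since each lies on that cycle.
But removing Lund-Jura disconnects Lund from Jura; removing Fenn-Caston disconnects Fenn from Caston; removing Bria-Norn disconnects Bria from Norn; removing Hale-Caston disconnects Hale from Caston — these are bridges.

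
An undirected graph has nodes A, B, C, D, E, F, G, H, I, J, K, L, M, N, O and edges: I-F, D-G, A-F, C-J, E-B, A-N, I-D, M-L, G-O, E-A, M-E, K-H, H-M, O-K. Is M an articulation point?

Deleting M raises the number of components from 2 to 3, so M is a cut vertex.

Yes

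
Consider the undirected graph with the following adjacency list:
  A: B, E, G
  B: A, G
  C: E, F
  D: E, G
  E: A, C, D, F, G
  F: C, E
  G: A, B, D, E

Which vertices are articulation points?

E

Removing E increases the component count from 1 to 2, so E is a cut vertex.
By contrast removing C leaves 1 component; it is not a cut vertex. No other vertex is a cut vertex either.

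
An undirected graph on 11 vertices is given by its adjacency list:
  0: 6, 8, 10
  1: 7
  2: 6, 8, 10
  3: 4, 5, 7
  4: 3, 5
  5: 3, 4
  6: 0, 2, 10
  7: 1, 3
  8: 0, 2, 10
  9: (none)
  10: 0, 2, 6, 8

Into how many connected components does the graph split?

9 is isolated — a component by itself.
Starting from 1 we can reach 1, 3, 4, 5, 7. That is one component of size 5.
Starting from 0 we can reach 0, 2, 6, 8, 10. That is one component of size 5.
Total: 3 components.

3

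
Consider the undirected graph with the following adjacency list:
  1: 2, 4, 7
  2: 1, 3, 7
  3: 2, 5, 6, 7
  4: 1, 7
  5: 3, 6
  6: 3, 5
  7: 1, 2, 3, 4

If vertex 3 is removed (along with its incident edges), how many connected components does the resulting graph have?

With 3 gone, the remaining components are: {5, 6}; {1, 2, 4, 7}.
That is 2 components.

2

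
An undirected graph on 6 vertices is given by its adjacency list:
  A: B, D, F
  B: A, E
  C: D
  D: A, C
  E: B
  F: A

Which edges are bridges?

A-B, A-D, A-F, B-E, C-D

removing A-D disconnects A from D; removing F-A disconnects F from A; removing B-A disconnects B from A; removing D-C disconnects D from C — these are bridges.
In total 5 edges are bridges.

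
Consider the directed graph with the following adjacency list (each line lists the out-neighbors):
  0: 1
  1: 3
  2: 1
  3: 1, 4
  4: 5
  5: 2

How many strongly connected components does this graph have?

2

{1, 2, 3, 4, 5} are all mutually reachable — one SCC of size 5.
{0} is an SCC by itself.
That gives 2 strongly connected components.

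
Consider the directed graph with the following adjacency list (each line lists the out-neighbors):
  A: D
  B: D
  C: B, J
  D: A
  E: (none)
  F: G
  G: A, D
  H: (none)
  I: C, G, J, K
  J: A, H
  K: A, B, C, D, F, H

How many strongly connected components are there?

10

{A, D} are all mutually reachable — one SCC of size 2.
{B} is an SCC by itself.
{F} is an SCC by itself.
{K} is an SCC by itself.
{I} is an SCC by itself.
(and 5 more singleton SCCs)
That gives 10 strongly connected components.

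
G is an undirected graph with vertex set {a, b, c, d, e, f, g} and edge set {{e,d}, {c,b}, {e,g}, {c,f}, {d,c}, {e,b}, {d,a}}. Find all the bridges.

a-d, c-f, e-g

The edges on the cycle e-d-c-b-e are not bridges since each lies on that cycle.
But removing d–a disconnects d from a; removing e–g disconnects e from g; removing c–f disconnects c from f — these are bridges.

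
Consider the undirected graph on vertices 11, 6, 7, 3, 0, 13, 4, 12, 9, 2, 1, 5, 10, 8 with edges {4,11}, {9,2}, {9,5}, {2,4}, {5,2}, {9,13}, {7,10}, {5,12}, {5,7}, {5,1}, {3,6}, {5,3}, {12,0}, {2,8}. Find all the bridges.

The edges on the cycle 9-5-2-9 are not bridges since each lies on that cycle.
But removing 5–7 disconnects 5 from 7; removing 5–3 disconnects 5 from 3; removing 9–13 disconnects 9 from 13; removing 2–4 disconnects 2 from 4 — these are bridges.
In total 11 edges are bridges.

0-12, 1-5, 10-7, 11-4, 12-5, 13-9, 2-4, 2-8, 3-5, 3-6, 5-7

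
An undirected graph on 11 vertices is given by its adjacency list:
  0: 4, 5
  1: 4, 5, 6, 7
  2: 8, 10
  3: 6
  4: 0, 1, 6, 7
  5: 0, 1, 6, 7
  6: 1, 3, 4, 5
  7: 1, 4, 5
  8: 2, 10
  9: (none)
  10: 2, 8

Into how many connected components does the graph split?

9 is isolated — a component by itself.
Starting from 2 we can reach 2, 8, 10. That is one component of size 3.
Starting from 0 we can reach 0, 1, 3, 4, 5, 6, 7. That is one component of size 7.
Total: 3 components.

3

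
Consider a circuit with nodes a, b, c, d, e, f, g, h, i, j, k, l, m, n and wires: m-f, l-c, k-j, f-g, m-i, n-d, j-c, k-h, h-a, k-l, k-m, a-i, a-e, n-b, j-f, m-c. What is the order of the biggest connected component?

Starting from b we can reach b, d, n. That is one component of size 3.
Starting from a we can reach a, c, e, f, g, h, i, j, k, l, m. That is one component of size 11.
The largest has 11 vertices.

11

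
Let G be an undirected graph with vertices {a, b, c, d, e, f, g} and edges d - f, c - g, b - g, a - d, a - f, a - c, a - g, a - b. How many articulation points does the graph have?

1

Removing a increases the component count from 2 to 3, so a is a cut vertex.
By contrast removing g leaves 2 components; it is not a cut vertex. No other vertex is a cut vertex either.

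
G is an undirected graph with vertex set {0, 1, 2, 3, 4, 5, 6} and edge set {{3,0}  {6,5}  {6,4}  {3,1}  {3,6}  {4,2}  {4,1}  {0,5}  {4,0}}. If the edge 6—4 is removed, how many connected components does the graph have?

1

6 and 4 are still connected via 6-3-1-4, so the component count stays at 1.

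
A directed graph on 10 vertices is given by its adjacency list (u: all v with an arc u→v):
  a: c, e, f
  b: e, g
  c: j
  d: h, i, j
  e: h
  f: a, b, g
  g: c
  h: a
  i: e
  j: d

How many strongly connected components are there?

1

{a, b, c, d, e, f, g, h, i, j} are all mutually reachable — one SCC of size 10.
That gives 1 strongly connected component.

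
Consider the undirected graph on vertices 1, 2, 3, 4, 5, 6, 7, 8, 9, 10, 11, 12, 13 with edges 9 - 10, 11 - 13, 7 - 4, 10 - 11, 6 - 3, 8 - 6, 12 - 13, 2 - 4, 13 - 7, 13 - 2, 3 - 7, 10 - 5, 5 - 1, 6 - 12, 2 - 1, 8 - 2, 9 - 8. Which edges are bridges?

The edges on the cycle 9-10-11-13-2-8-9 are not bridges since each lies on that cycle.
Every edge lies on some cycle, so there are no bridges.

none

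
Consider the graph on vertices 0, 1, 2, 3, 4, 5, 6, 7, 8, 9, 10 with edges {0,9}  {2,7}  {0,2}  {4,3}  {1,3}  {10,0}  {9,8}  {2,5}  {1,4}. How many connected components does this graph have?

3

6 is isolated — a component by itself.
Starting from 1 we can reach 1, 3, 4. That is one component of size 3.
Starting from 0 we can reach 0, 2, 5, 7, 8, 9, 10. That is one component of size 7.
Total: 3 components.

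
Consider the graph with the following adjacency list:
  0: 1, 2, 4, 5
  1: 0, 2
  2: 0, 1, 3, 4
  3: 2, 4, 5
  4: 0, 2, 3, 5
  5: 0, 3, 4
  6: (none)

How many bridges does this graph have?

0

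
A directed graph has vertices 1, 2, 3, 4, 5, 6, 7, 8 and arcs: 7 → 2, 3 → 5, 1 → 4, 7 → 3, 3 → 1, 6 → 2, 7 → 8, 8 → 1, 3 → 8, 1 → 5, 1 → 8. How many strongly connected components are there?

7

{1, 8} are all mutually reachable — one SCC of size 2.
{7} is an SCC by itself.
{6} is an SCC by itself.
{5} is an SCC by itself.
{3} is an SCC by itself.
(and 2 more singleton SCCs)
That gives 7 strongly connected components.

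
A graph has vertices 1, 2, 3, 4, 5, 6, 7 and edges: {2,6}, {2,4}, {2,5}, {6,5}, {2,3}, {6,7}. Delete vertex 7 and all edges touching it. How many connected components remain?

2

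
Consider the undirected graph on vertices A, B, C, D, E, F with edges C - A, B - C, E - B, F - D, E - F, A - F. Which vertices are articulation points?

F

Removing F increases the component count from 1 to 2, so F is a cut vertex.
By contrast removing A leaves 1 component; it is not a cut vertex. No other vertex is a cut vertex either.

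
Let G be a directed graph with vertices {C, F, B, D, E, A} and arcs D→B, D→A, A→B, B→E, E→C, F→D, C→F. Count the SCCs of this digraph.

{A, B, C, D, E, F} are all mutually reachable — one SCC of size 6.
That gives 1 strongly connected component.

1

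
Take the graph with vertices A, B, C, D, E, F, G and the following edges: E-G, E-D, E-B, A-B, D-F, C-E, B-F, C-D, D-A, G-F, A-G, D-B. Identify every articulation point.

Removing E, for instance, still leaves 1 component. No single vertex removal increases the component count — the graph has no articulation points.

none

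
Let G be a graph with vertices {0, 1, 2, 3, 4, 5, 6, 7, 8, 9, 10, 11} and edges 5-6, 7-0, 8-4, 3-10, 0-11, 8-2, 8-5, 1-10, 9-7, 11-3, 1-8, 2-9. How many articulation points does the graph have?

2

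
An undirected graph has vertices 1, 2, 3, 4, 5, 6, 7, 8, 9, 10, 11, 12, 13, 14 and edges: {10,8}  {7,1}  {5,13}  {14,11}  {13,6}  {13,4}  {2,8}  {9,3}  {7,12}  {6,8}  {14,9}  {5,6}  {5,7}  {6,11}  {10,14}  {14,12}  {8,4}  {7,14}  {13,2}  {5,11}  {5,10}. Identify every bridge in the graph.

The edges on the cycle 5-10-14-11-5 are not bridges since each lies on that cycle.
But removing 9 - 14 disconnects 9 from 14; removing 7 - 1 disconnects 7 from 1; removing 9 - 3 disconnects 9 from 3 — these are bridges.

1-7, 14-9, 3-9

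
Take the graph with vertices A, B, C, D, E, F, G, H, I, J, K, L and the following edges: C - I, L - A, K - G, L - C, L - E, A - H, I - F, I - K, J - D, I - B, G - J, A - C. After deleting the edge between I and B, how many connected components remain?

2

Before removal there is 1 component.
I - B is a bridge — removing it separates I's side from B's side.
After removal: 2 components.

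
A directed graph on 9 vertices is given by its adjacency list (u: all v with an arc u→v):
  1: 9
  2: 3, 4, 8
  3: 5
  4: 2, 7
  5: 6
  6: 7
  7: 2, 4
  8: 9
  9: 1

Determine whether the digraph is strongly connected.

There is no directed path from 1 to 2, so the graph is not strongly connected.

No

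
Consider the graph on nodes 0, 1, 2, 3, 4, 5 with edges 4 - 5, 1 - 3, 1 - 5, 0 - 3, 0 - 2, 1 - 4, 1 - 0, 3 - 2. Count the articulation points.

Removing 1 increases the component count from 1 to 2, so 1 is a cut vertex.
By contrast removing 3 leaves 1 component; it is not a cut vertex. No other vertex is a cut vertex either.

1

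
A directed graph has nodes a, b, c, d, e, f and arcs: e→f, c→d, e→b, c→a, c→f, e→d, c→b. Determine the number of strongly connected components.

6

{f} is an SCC by itself.
{b} is an SCC by itself.
{d} is an SCC by itself.
{c} is an SCC by itself.
{a} is an SCC by itself.
(and 1 more singleton SCC)
That gives 6 strongly connected components.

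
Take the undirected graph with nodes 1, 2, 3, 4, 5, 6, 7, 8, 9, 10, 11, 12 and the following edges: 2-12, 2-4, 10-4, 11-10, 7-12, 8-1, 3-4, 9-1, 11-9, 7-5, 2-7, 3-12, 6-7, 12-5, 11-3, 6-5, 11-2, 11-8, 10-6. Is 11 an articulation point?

Yes

Deleting 11 raises the number of components from 1 to 2, so 11 is a cut vertex.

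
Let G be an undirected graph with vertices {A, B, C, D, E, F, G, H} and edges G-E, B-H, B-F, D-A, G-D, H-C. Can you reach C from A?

The component containing A is {A, D, E, G}, and C is not in it.

No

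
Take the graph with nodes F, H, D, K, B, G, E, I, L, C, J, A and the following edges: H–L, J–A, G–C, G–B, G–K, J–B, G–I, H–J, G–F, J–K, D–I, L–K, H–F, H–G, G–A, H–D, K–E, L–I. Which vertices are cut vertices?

G, K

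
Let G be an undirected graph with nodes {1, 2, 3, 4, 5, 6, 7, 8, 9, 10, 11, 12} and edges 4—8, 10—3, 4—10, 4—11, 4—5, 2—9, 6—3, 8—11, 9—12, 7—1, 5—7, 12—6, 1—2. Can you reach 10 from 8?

Yes

From 8 we can reach 1, 2, 3, 4, 5, 6, 7, 8, 9, 10, 11, 12, which includes 10.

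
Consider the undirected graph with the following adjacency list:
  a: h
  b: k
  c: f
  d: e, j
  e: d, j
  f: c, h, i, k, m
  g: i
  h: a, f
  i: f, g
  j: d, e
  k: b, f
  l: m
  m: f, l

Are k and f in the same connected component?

Yes

From k we can reach a, b, c, f, g, h, i, k, l, m, which includes f.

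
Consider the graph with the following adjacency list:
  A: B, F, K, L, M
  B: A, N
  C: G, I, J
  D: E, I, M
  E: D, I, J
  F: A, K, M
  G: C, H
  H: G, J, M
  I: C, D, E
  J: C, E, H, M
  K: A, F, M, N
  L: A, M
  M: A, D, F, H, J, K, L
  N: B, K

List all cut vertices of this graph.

Removing M increases the component count from 1 to 2, so M is a cut vertex.
By contrast removing B leaves 1 component; it is not a cut vertex. No other vertex is a cut vertex either.

M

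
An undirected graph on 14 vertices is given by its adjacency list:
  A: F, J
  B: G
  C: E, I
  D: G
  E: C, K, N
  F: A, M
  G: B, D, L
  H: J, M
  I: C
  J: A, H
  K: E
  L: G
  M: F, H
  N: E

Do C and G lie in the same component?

No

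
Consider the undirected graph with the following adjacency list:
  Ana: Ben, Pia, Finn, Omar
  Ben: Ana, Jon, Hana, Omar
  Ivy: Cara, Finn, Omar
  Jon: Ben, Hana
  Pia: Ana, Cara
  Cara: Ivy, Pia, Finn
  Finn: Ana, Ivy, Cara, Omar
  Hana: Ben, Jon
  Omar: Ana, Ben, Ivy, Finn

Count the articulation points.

Removing Ben increases the component count from 1 to 2, so Ben is a cut vertex.
By contrast removing Omar leaves 1 component; it is not a cut vertex. No other vertex is a cut vertex either.

1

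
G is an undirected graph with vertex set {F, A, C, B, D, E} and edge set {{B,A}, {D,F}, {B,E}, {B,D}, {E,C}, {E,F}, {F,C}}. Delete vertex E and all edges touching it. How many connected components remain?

With E gone, the remaining components are: {A, B, C, D, F}.
That is 1 component.

1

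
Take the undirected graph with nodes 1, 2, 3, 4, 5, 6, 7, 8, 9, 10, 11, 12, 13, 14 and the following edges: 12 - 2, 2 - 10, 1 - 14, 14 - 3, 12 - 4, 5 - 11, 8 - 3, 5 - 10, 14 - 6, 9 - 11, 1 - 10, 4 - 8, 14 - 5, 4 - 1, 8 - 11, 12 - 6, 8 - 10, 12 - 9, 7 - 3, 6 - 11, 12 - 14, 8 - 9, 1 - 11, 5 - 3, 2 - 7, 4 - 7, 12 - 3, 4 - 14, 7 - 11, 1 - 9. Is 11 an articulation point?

No

Deleting 11 leaves 2 components (was 2), so 11 is not a cut vertex.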